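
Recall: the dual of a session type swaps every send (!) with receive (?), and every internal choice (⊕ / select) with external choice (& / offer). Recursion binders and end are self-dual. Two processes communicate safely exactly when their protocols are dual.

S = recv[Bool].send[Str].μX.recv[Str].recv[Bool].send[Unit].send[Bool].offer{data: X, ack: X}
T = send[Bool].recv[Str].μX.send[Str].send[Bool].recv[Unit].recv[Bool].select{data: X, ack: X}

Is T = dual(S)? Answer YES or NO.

recv[Bool] ‖ send[Bool]  match
  send[Str] ‖ recv[Str]  match
    μX ‖ μX  match (μ self-dual)
      recv[Str] ‖ send[Str]  match
        recv[Bool] ‖ send[Bool]  match
          send[Unit] ‖ recv[Unit]  match
            send[Bool] ‖ recv[Bool]  match
              offer{data,ack} ‖ select{data,ack}  match label sets agree
                • data:
                  X ‖ X  match
                • ack:
                  X ‖ X  match

YES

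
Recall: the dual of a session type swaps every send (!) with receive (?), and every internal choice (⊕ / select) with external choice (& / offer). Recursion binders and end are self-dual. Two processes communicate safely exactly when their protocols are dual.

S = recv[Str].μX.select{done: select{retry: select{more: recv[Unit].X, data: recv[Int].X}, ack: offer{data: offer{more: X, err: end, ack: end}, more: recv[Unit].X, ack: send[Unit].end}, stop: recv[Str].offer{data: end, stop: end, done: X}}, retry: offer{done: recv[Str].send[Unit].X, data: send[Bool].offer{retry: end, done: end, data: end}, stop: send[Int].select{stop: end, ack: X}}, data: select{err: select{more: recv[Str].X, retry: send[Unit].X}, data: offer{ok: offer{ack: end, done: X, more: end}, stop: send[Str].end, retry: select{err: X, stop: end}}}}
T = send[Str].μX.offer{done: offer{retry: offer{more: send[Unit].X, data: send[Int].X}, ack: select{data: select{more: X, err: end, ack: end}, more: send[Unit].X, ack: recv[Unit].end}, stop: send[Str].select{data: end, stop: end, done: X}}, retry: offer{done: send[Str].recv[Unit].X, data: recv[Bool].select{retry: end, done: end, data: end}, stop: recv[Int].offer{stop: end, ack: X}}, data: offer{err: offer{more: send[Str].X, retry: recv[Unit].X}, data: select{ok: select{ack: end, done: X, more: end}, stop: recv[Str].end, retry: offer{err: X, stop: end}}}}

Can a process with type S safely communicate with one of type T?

NO

recv[Str] ‖ send[Str]  ✓
  μX ‖ μX  ✓ (binder kept)
    select{done,retry,data} ‖ offer{done,retry,data}  ✓ labels match
      case done:
        select{retry,ack,stop} ‖ offer{retry,ack,stop}  ✓ labels match
          case retry:
            select{more,data} ‖ offer{more,data}  ✓ labels match
              case more:
                recv[Unit] ‖ send[Unit]  ✓
                  X ‖ X  ✓
              case data:
                recv[Int] ‖ send[Int]  ✓
                  X ‖ X  ✓
          case ack:
            offer{data,more,ack} ‖ select{data,more,ack}  ✓ labels match
              case data:
                offer{more,err,ack} ‖ select{more,err,ack}  ✓ labels match
                  case more:
                    X ‖ X  ✓
                  case err:
                    end ‖ end  ✓
                  case ack:
                    end ‖ end  ✓
              case more:
                recv[Unit] ‖ send[Unit]  ✓
                  X ‖ X  ✓
              case ack:
                send[Unit] ‖ recv[Unit]  ✓
                  end ‖ end  ✓
          case stop:
            recv[Str] ‖ send[Str]  ✓
              offer{data,stop,done} ‖ select{data,stop,done}  ✓ labels match
                case data:
                  end ‖ end  ✓
                case stop:
                  end ‖ end  ✓
                case done:
                  X ‖ X  ✓
      case retry:
        offer{done,data,stop} ‖ offer{done,data,stop}  ✗ choice polarity not flipped — not dual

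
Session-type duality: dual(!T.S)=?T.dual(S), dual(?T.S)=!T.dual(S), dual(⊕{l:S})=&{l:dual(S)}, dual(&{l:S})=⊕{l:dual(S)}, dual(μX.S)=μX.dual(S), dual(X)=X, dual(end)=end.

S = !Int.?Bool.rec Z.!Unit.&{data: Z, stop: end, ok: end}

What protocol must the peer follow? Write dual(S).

?Int.!Bool.rec Z.?Unit.+{data: Z, stop: end, ok: end}

!Int → ?Int
  ?Bool → !Bool
    rec Z → rec Z  (rec unchanged)
      !Unit → ?Unit
        &{data,stop,ok} → +{data,stop,ok}  (external→internal)
          case data:
            Z ↦ Z
          case stop:
            end ↦ end
          case ok:
            end ↦ end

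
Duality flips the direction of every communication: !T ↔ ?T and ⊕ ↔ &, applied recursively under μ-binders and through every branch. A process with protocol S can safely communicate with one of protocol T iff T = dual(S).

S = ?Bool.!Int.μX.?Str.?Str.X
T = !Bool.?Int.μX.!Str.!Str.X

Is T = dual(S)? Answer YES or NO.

YES

?Bool ‖ !Bool  match
  !Int ‖ ?Int  match
    μX ‖ μX  match (μ self-dual)
      ?Str ‖ !Str  match
        ?Str ‖ !Str  match
          X ‖ X  match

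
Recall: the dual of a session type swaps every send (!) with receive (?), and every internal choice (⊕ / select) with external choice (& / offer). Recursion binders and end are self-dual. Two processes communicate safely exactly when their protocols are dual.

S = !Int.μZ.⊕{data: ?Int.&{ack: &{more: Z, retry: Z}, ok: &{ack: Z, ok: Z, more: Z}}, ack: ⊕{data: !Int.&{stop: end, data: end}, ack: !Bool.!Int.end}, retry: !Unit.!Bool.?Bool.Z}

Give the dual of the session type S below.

!Int = ?Int
  μZ = μZ  (rec unchanged)
    ⊕{data,ack,retry} = &{data,ack,retry}  (⊕→&)
      case data:
        ?Int = !Int
          &{ack,ok} = ⊕{ack,ok}  (offer→select)
            case ack:
              &{more,retry} = ⊕{more,retry}  (offer→select)
                case more:
                  dual(Z) = Z
                case retry:
                  dual(Z) = Z
            case ok:
              &{ack,ok,more} = ⊕{ack,ok,more}  (offer→select)
                case ack:
                  dual(Z) = Z
                case ok:
                  dual(Z) = Z
                case more:
                  dual(Z) = Z
      case ack:
        ⊕{data,ack} = &{data,ack}  (⊕→&)
          case data:
            !Int = ?Int
              &{stop,data} = ⊕{stop,data}  (offer→select)
                case stop:
                  dual(end) = end
                case data:
                  dual(end) = end
          case ack:
            !Bool = ?Bool
              !Int = ?Int
                dual(end) = end
      case retry:
        !Unit = ?Unit
          !Bool = ?Bool
            ?Bool = !Bool
              dual(Z) = Z

?Int.μZ.&{data: !Int.⊕{ack: ⊕{more: Z, retry: Z}, ok: ⊕{ack: Z, ok: Z, more: Z}}, ack: &{data: ?Int.⊕{stop: end, data: end}, ack: ?Bool.?Int.end}, retry: ?Unit.?Bool.!Bool.Z}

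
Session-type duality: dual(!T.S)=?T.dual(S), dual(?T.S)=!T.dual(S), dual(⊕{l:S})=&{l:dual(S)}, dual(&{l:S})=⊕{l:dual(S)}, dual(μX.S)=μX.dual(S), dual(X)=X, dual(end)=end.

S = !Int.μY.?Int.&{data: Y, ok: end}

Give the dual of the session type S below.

?Int.μY.!Int.⊕{data: Y, ok: end}

!Int = ?Int
  μY = μY  (binder kept)
    ?Int = !Int
      &{data,ok} = ⊕{data,ok}  (external→internal)
        • data:
          Y self-dual
        • ok:
          end self-dual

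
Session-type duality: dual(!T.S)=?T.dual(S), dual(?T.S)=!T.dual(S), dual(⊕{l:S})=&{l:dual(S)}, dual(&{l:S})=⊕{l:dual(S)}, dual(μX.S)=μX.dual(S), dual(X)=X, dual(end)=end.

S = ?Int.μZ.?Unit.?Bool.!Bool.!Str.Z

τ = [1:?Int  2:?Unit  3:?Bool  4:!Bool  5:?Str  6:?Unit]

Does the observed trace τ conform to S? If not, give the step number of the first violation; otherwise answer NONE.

5

[1] ?Int  match  cont: μZ.…
[2] ?Unit  match  cont: ?Bool.!Bool.!Str.μZ.…
[3] ?Bool  match  cont: !Bool.!Str.μZ.…
[4] !Bool  match  cont: !Str.μZ.…
[5] got ?Str, protocol expects !Str  ✗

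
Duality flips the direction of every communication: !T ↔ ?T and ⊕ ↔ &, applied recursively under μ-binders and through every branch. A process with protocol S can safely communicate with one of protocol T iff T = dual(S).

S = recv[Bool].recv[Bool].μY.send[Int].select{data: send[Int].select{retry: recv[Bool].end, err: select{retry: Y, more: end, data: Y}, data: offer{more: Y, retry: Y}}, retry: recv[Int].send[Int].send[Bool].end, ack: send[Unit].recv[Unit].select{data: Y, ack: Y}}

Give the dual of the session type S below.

recv[Bool] = send[Bool]
  recv[Bool] = send[Bool]
    μY = μY  (rec unchanged)
      send[Int] = recv[Int]
        select{data,retry,ack} = offer{data,retry,ack}  (internal→external)
          [data]
            send[Int] = recv[Int]
              select{retry,err,data} = offer{retry,err,data}  (internal→external)
                [retry]
                  recv[Bool] = send[Bool]
                    dual(end) = end
                [err]
                  select{retry,more,data} = offer{retry,more,data}  (internal→external)
                    [retry]
                      dual(Y) = Y
                    [more]
                      dual(end) = end
                    [data]
                      dual(Y) = Y
                [data]
                  offer{more,retry} = select{more,retry}  (offer→select)
                    [more]
                      dual(Y) = Y
                    [retry]
                      dual(Y) = Y
          [retry]
            recv[Int] = send[Int]
              send[Int] = recv[Int]
                send[Bool] = recv[Bool]
                  dual(end) = end
          [ack]
            send[Unit] = recv[Unit]
              recv[Unit] = send[Unit]
                select{data,ack} = offer{data,ack}  (internal→external)
                  [data]
                    dual(Y) = Y
                  [ack]
                    dual(Y) = Y

send[Bool].send[Bool].μY.recv[Int].offer{data: recv[Int].offer{retry: send[Bool].end, err: offer{retry: Y, more: end, data: Y}, data: select{more: Y, retry: Y}}, retry: send[Int].recv[Int].recv[Bool].end, ack: recv[Unit].send[Unit].offer{data: Y, ack: Y}}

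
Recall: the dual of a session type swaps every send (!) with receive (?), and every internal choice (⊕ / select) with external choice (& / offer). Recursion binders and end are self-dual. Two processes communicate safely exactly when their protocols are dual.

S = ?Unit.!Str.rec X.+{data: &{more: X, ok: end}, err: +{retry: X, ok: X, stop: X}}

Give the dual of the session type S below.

?Unit → !Unit
  !Str → ?Str
    rec X → rec X  (μ self-dual)
      +{data,err} → &{data,err}  (⊕→&)
        • data:
          &{more,ok} → +{more,ok}  (external→internal)
            • more:
              X self-dual
            • ok:
              end self-dual
        • err:
          +{retry,ok,stop} → &{retry,ok,stop}  (⊕→&)
            • retry:
              X self-dual
            • ok:
              X self-dual
            • stop:
              X self-dual

!Unit.?Str.rec X.&{data: +{more: X, ok: end}, err: &{retry: X, ok: X, stop: X}}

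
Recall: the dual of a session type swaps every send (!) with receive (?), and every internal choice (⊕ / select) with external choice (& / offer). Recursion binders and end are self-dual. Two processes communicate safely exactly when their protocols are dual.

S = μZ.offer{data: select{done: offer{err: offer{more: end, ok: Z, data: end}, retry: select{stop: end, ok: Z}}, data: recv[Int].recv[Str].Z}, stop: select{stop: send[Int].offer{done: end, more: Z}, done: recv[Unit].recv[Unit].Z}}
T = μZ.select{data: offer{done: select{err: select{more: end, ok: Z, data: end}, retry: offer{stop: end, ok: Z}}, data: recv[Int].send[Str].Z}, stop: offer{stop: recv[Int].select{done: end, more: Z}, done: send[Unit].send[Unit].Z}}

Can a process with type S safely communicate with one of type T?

μZ | μZ  match (binder kept)
  offer{data,stop} | select{data,stop}  match same labels
    case data:
      select{done,data} | offer{done,data}  match same labels
        case done:
          offer{err,retry} | select{err,retry}  match same labels
            case err:
              offer{more,ok,data} | select{more,ok,data}  match same labels
                case more:
                  end | end  match
                case ok:
                  Z | Z  match
                case data:
                  end | end  match
            case retry:
              select{stop,ok} | offer{stop,ok}  match same labels
                case stop:
                  end | end  match
                case ok:
                  Z | Z  match
        case data:
          recv[Int] | recv[Int]  ✗ same direction on both sides — not dual

NO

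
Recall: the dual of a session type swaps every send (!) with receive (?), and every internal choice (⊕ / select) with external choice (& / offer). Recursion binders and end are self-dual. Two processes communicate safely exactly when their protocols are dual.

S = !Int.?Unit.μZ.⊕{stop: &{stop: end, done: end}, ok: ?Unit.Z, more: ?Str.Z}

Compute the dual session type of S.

?Int.!Unit.μZ.&{stop: ⊕{stop: end, done: end}, ok: !Unit.Z, more: !Str.Z}

!Int → ?Int
  ?Unit → !Unit
    μZ → μZ  (μ self-dual)
      ⊕{stop,ok,more} → &{stop,ok,more}  (internal→external)
        [stop]
          &{stop,done} → ⊕{stop,done}  (&→⊕)
            [stop]
              end ↦ end
            [done]
              end ↦ end
        [ok]
          ?Unit → !Unit
            Z ↦ Z
        [more]
          ?Str → !Str
            Z ↦ Z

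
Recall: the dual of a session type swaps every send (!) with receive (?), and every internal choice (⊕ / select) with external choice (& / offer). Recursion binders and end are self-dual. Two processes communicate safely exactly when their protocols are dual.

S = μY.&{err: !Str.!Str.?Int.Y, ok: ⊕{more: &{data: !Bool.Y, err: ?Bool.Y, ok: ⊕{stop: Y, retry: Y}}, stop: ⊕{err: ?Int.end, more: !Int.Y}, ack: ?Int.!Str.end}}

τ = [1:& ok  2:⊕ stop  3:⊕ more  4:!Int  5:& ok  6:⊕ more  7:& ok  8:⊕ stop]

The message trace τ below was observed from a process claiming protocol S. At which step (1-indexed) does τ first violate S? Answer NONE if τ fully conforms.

NONE

[1] & ok  ✓  state: ⊕{more: &{data: !Bool.μY.…, err: ?Bool.μY.…, ok: ⊕{stop: μY.…, retry: μY.…}}, stop: ⊕{err: ?Int.end, more: !Int.μY.…}, ack: ?Int.!Str.end}
[2] ⊕ stop  ✓  state: ⊕{err: ?Int.end, more: !Int.μY.…}
[3] ⊕ more  ✓  state: !Int.μY.…
[4] !Int  ✓  state: μY.…
[5] & ok  ✓  state: ⊕{more: &{data: !Bool.μY.…, err: ?Bool.μY.…, ok: ⊕{stop: μY.…, retry: μY.…}}, stop: ⊕{err: ?Int.end, more: !Int.μY.…}, ack: ?Int.!Str.end}
[6] ⊕ more  ✓  state: &{data: !Bool.μY.…, err: ?Bool.μY.…, ok: ⊕{stop: μY.…, retry: μY.…}}
[7] & ok  ✓  state: ⊕{stop: μY.…, retry: μY.…}
[8] ⊕ stop  ✓  state: μY.…
τ conforms to S (length 8)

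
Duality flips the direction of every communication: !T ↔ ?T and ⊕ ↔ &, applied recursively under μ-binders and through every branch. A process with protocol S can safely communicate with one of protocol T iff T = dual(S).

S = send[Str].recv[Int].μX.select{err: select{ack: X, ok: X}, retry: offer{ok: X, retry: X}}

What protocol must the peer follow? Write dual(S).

send[Str] = recv[Str]
  recv[Int] = send[Int]
    μX = μX  (μ self-dual)
      select{err,retry} = offer{err,retry}  (select→offer)
        [err]
          select{ack,ok} = offer{ack,ok}  (select→offer)
            [ack]
              X self-dual
            [ok]
              X self-dual
        [retry]
          offer{ok,retry} = select{ok,retry}  (&→⊕)
            [ok]
              X self-dual
            [retry]
              X self-dual

recv[Str].send[Int].μX.offer{err: offer{ack: X, ok: X}, retry: select{ok: X, retry: X}}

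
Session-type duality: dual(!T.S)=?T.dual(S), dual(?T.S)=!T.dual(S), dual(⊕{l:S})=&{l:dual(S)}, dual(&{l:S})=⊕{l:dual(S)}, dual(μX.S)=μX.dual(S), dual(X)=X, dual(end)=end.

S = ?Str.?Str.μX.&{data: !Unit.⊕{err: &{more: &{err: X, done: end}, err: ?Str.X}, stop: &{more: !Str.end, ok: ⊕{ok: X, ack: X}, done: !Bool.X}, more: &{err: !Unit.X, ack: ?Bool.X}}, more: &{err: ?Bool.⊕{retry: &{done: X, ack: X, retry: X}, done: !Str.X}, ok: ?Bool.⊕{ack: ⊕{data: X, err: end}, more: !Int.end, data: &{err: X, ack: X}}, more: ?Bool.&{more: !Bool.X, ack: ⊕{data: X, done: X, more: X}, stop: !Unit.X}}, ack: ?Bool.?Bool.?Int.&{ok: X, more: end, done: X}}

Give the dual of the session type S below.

?Str ↦ !Str
  ?Str ↦ !Str
    μX ↦ μX  (binder kept)
      &{data,more,ack} ↦ ⊕{data,more,ack}  (external→internal)
        case data:
          !Unit ↦ ?Unit
            ⊕{err,stop,more} ↦ &{err,stop,more}  (internal→external)
              case err:
                &{more,err} ↦ ⊕{more,err}  (external→internal)
                  case more:
                    &{err,done} ↦ ⊕{err,done}  (external→internal)
                      case err:
                        X self-dual
                      case done:
                        end self-dual
                  case err:
                    ?Str ↦ !Str
                      X self-dual
              case stop:
                &{more,ok,done} ↦ ⊕{more,ok,done}  (external→internal)
                  case more:
                    !Str ↦ ?Str
                      end self-dual
                  case ok:
                    ⊕{ok,ack} ↦ &{ok,ack}  (internal→external)
                      case ok:
                        X self-dual
                      case ack:
                        X self-dual
                  case done:
                    !Bool ↦ ?Bool
                      X self-dual
              case more:
                &{err,ack} ↦ ⊕{err,ack}  (external→internal)
                  case err:
                    !Unit ↦ ?Unit
                      X self-dual
                  case ack:
                    ?Bool ↦ !Bool
                      X self-dual
        case more:
          &{err,ok,more} ↦ ⊕{err,ok,more}  (external→internal)
            case err:
              ?Bool ↦ !Bool
                ⊕{retry,done} ↦ &{retry,done}  (internal→external)
                  case retry:
                    &{done,ack,retry} ↦ ⊕{done,ack,retry}  (external→internal)
                      case done:
                        X self-dual
                      case ack:
                        X self-dual
                      case retry:
                        X self-dual
                  case done:
                    !Str ↦ ?Str
                      X self-dual
            case ok:
              ?Bool ↦ !Bool
                ⊕{ack,more,data} ↦ &{ack,more,data}  (internal→external)
                  case ack:
                    ⊕{data,err} ↦ &{data,err}  (internal→external)
                      case data:
                        X self-dual
                      case err:
                        end self-dual
                  case more:
                    !Int ↦ ?Int
                      end self-dual
                  case data:
                    &{err,ack} ↦ ⊕{err,ack}  (external→internal)
                      case err:
                        X self-dual
                      case ack:
                        X self-dual
            case more:
              ?Bool ↦ !Bool
                &{more,ack,stop} ↦ ⊕{more,ack,stop}  (external→internal)
                  case more:
                    !Bool ↦ ?Bool
                      X self-dual
                  case ack:
                    ⊕{data,done,more} ↦ &{data,done,more}  (internal→external)
                      case data:
                        X self-dual
                      case done:
                        X self-dual
                      case more:
                        X self-dual
                  case stop:
                    !Unit ↦ ?Unit
                      X self-dual
        case ack:
          ?Bool ↦ !Bool
            ?Bool ↦ !Bool
              ?Int ↦ !Int
                &{ok,more,done} ↦ ⊕{ok,more,done}  (external→internal)
                  case ok:
                    X self-dual
                  case more:
                    end self-dual
                  case done:
                    X self-dual

!Str.!Str.μX.⊕{data: ?Unit.&{err: ⊕{more: ⊕{err: X, done: end}, err: !Str.X}, stop: ⊕{more: ?Str.end, ok: &{ok: X, ack: X}, done: ?Bool.X}, more: ⊕{err: ?Unit.X, ack: !Bool.X}}, more: ⊕{err: !Bool.&{retry: ⊕{done: X, ack: X, retry: X}, done: ?Str.X}, ok: !Bool.&{ack: &{data: X, err: end}, more: ?Int.end, data: ⊕{err: X, ack: X}}, more: !Bool.⊕{more: ?Bool.X, ack: &{data: X, done: X, more: X}, stop: ?Unit.X}}, ack: !Bool.!Bool.!Int.⊕{ok: X, more: end, done: X}}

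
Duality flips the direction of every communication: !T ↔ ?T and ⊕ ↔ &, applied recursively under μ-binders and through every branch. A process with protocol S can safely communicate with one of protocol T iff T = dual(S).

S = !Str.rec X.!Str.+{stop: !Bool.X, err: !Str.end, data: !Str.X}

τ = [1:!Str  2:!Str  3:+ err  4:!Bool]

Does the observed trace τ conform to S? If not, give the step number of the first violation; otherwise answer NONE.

4

@1 !Str  match  now at rec X.…
@2 !Str  match  now at +{stop: !Bool.rec X.…, err: !Str.end, data: !Str.rec X.…}
@3 + err  match  now at !Str.end
@4 got !Bool, protocol expects !Str  ✗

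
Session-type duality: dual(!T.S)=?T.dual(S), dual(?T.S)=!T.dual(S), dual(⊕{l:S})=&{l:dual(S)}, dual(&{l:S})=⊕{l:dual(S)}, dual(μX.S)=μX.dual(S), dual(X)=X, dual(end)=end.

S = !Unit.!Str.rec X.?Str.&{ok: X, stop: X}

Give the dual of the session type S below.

?Unit.?Str.rec X.!Str.+{ok: X, stop: X}

!Unit = ?Unit
  !Str = ?Str
    rec X = rec X  (rec unchanged)
      ?Str = !Str
        &{ok,stop} = +{ok,stop}  (&→⊕)
          [ok]
            X self-dual
          [stop]
            X self-dual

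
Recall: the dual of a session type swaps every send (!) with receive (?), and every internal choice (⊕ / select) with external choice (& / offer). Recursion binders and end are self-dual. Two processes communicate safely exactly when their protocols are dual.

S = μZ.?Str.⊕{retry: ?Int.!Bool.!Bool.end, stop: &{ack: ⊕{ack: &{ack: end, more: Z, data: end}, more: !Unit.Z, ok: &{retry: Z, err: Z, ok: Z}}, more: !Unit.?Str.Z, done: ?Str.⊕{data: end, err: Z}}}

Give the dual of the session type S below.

μZ.!Str.&{retry: !Int.?Bool.?Bool.end, stop: ⊕{ack: &{ack: ⊕{ack: end, more: Z, data: end}, more: ?Unit.Z, ok: ⊕{retry: Z, err: Z, ok: Z}}, more: ?Unit.!Str.Z, done: !Str.&{data: end, err: Z}}}

μZ ↦ μZ  (binder kept)
  ?Str ↦ !Str
    ⊕{retry,stop} ↦ &{retry,stop}  (select→offer)
      case retry:
        ?Int ↦ !Int
          !Bool ↦ ?Bool
            !Bool ↦ ?Bool
              end ↦ end
      case stop:
        &{ack,more,done} ↦ ⊕{ack,more,done}  (external→internal)
          case ack:
            ⊕{ack,more,ok} ↦ &{ack,more,ok}  (select→offer)
              case ack:
                &{ack,more,data} ↦ ⊕{ack,more,data}  (external→internal)
                  case ack:
                    end ↦ end
                  case more:
                    Z ↦ Z
                  case data:
                    end ↦ end
              case more:
                !Unit ↦ ?Unit
                  Z ↦ Z
              case ok:
                &{retry,err,ok} ↦ ⊕{retry,err,ok}  (external→internal)
                  case retry:
                    Z ↦ Z
                  case err:
                    Z ↦ Z
                  case ok:
                    Z ↦ Z
          case more:
            !Unit ↦ ?Unit
              ?Str ↦ !Str
                Z ↦ Z
          case done:
            ?Str ↦ !Str
              ⊕{data,err} ↦ &{data,err}  (select→offer)
                case data:
                  end ↦ end
                case err:
                  Z ↦ Z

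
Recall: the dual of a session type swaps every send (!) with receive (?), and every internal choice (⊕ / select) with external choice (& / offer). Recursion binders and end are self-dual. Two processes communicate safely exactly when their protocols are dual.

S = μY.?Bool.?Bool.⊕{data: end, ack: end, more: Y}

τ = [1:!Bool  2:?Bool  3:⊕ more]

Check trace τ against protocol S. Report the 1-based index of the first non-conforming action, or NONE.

@1 got !Bool, protocol expects ?Bool  ✗

1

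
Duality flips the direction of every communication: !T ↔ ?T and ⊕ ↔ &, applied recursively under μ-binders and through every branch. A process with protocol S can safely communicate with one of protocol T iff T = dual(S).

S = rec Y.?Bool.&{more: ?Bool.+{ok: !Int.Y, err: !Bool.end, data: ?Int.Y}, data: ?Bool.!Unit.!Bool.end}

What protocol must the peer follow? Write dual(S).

rec Y.!Bool.+{more: !Bool.&{ok: ?Int.Y, err: ?Bool.end, data: !Int.Y}, data: !Bool.?Unit.?Bool.end}

rec Y = rec Y  (μ self-dual)
  ?Bool = !Bool
    &{more,data} = +{more,data}  (external→internal)
      • more:
        ?Bool = !Bool
          +{ok,err,data} = &{ok,err,data}  (⊕→&)
            • ok:
              !Int = ?Int
                Y self-dual
            • err:
              !Bool = ?Bool
                end self-dual
            • data:
              ?Int = !Int
                Y self-dual
      • data:
        ?Bool = !Bool
          !Unit = ?Unit
            !Bool = ?Bool
              end self-dual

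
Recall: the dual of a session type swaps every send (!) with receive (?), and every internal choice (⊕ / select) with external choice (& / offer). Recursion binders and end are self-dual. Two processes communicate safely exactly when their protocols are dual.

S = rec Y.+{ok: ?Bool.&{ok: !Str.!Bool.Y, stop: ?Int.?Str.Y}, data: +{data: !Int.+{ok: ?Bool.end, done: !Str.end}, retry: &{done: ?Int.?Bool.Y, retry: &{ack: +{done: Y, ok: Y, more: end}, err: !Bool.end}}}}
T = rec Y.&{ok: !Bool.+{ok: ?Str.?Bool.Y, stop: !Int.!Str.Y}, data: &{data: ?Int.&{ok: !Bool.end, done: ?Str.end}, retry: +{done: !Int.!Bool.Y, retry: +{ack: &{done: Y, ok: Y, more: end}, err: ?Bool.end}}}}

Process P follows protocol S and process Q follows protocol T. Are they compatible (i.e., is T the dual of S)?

rec Y | rec Y  match (μ self-dual)
  +{ok,data} | &{ok,data}  match label sets agree
    case ok:
      ?Bool | !Bool  match
        &{ok,stop} | +{ok,stop}  match label sets agree
          case ok:
            !Str | ?Str  match
              !Bool | ?Bool  match
                Y | Y  match
          case stop:
            ?Int | !Int  match
              ?Str | !Str  match
                Y | Y  match
    case data:
      +{data,retry} | &{data,retry}  match label sets agree
        case data:
          !Int | ?Int  match
            +{ok,done} | &{ok,done}  match label sets agree
              case ok:
                ?Bool | !Bool  match
                  end | end  match
              case done:
                !Str | ?Str  match
                  end | end  match
        case retry:
          &{done,retry} | +{done,retry}  match label sets agree
            case done:
              ?Int | !Int  match
                ?Bool | !Bool  match
                  Y | Y  match
            case retry:
              &{ack,err} | +{ack,err}  match label sets agree
                case ack:
                  +{done,ok,more} | &{done,ok,more}  match label sets agree
                    case done:
                      Y | Y  match
                    case ok:
                      Y | Y  match
                    case more:
                      end | end  match
                case err:
                  !Bool | ?Bool  match
                    end | end  match

YES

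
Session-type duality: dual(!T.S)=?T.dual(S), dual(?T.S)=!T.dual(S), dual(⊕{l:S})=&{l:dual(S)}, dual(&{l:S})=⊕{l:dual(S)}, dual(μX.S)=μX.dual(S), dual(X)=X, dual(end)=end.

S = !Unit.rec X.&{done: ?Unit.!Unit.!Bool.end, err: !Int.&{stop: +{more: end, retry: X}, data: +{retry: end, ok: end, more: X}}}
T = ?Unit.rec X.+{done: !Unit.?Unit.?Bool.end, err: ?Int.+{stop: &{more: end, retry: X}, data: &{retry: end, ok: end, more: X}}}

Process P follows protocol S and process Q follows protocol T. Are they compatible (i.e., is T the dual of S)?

!Unit vs ?Unit  ok
  rec X vs rec X  ok (μ self-dual)
    &{done,err} vs +{done,err}  ok labels match
      [done]
        ?Unit vs !Unit  ok
          !Unit vs ?Unit  ok
            !Bool vs ?Bool  ok
              end vs end  ok
      [err]
        !Int vs ?Int  ok
          &{stop,data} vs +{stop,data}  ok labels match
            [stop]
              +{more,retry} vs &{more,retry}  ok labels match
                [more]
                  end vs end  ok
                [retry]
                  X vs X  ok
            [data]
              +{retry,ok,more} vs &{retry,ok,more}  ok labels match
                [retry]
                  end vs end  ok
                [ok]
                  end vs end  ok
                [more]
                  X vs X  ok

YES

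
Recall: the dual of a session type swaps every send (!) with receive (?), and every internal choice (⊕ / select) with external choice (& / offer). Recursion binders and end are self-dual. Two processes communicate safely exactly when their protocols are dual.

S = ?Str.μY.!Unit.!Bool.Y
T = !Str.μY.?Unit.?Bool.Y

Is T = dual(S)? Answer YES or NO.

YES

?Str vs !Str  match
  μY vs μY  match (binder kept)
    !Unit vs ?Unit  match
      !Bool vs ?Bool  match
        Y vs Y  match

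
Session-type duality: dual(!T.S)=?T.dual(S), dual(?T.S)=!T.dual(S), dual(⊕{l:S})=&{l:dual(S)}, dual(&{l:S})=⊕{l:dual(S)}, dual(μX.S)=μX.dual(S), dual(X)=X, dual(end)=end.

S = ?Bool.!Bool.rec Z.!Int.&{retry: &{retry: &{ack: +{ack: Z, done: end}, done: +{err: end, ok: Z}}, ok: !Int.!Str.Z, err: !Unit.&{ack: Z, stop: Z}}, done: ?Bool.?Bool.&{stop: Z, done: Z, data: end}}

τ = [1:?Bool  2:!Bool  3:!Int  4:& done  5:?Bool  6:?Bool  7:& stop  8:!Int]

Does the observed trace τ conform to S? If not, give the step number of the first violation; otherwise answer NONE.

NONE

step 1: ?Bool  ok  cont: !Bool.rec Z.…
step 2: !Bool  ok  cont: rec Z.…
step 3: !Int  ok  cont: &{retry: &{retry: &{ack: +{ack: rec Z.…, done: end}, done: +{err: end, ok: rec Z.…}}, ok: !Int.!Str.rec Z.…, err: !Unit.&{ack: rec Z.…, stop: rec Z.…}}, done: ?Bool.?Bool.&{stop: rec Z.…, done: rec Z.…, data: end}}
step 4: & done  ok  cont: ?Bool.?Bool.&{stop: rec Z.…, done: rec Z.…, data: end}
step 5: ?Bool  ok  cont: ?Bool.&{stop: rec Z.…, done: rec Z.…, data: end}
step 6: ?Bool  ok  cont: &{stop: rec Z.…, done: rec Z.…, data: end}
step 7: & stop  ok  cont: rec Z.…
step 8: !Int  ok  cont: &{retry: &{retry: &{ack: +{ack: rec Z.…, done: end}, done: +{err: end, ok: rec Z.…}}, ok: !Int.!Str.rec Z.…, err: !Unit.&{ack: rec Z.…, stop: rec Z.…}}, done: ?Bool.?Bool.&{stop: rec Z.…, done: rec Z.…, data: end}}
all 8 steps conform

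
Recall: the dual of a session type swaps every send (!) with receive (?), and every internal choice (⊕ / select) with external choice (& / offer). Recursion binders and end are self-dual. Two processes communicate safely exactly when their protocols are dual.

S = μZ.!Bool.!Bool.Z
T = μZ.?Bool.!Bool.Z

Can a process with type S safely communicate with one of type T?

μZ | μZ  ✓ (binder kept)
  !Bool | ?Bool  ✓
    !Bool | !Bool  ✗ same direction on both sides — not dual

NO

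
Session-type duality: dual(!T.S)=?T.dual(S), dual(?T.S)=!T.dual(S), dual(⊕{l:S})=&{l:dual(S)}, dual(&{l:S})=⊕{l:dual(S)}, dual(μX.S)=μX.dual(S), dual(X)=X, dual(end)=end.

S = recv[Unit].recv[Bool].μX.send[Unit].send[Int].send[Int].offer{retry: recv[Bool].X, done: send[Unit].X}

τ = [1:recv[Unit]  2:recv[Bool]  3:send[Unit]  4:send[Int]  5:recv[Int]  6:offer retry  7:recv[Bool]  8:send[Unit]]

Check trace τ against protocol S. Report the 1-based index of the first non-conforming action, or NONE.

@1 recv[Unit]  ✓  state: recv[Bool].μX.…
@2 recv[Bool]  ✓  state: μX.…
@3 send[Unit]  ✓  state: send[Int].send[Int].offer{retry: recv[Bool].μX.…, done: send[Unit].μX.…}
@4 send[Int]  ✓  state: send[Int].offer{retry: recv[Bool].μX.…, done: send[Unit].μX.…}
@5 got recv[Int], protocol expects send[Int]  ✗

5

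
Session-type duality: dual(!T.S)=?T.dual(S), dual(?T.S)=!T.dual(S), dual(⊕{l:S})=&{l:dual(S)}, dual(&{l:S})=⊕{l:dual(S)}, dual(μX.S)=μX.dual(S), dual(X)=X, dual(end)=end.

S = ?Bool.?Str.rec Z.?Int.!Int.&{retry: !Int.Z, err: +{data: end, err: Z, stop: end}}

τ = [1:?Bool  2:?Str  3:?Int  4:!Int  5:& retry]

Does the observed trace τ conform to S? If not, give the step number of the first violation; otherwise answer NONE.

NONE

@1 ?Bool  ok  residual = ?Str.rec Z.…
@2 ?Str  ok  residual = rec Z.…
@3 ?Int  ok  residual = !Int.&{retry: !Int.rec Z.…, err: +{data: end, err: rec Z.…, stop: end}}
@4 !Int  ok  residual = &{retry: !Int.rec Z.…, err: +{data: end, err: rec Z.…, stop: end}}
@5 & retry  ok  residual = !Int.rec Z.…
all 5 steps conform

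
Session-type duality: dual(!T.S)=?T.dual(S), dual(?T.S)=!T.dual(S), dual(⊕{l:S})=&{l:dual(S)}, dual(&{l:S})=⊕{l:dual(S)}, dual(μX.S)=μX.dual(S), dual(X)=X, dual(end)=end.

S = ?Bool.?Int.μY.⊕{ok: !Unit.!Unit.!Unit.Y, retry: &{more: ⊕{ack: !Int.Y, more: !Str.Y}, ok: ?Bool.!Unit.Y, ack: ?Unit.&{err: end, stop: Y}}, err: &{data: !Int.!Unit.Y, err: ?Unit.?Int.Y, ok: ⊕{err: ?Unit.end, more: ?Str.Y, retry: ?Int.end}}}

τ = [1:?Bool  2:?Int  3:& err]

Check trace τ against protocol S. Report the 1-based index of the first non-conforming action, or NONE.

@1 ?Bool  ok  residual = ?Int.μY.…
@2 ?Int  ok  residual = μY.…
@3 got & err, protocol expects ⊕ ok or ⊕ retry or ⊕ err  ✗

3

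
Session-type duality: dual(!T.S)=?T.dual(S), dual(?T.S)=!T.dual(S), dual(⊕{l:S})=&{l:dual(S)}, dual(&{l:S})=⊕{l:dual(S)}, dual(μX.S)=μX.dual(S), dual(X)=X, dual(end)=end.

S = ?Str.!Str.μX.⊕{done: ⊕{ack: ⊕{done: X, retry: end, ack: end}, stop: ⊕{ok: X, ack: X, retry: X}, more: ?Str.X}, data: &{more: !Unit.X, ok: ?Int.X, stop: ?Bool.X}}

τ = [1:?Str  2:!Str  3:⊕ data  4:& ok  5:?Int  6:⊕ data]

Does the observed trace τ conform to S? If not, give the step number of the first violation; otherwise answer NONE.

NONE

[1] ?Str  ok  now at !Str.μX.…
[2] !Str  ok  now at μX.…
[3] ⊕ data  ok  now at &{more: !Unit.μX.…, ok: ?Int.μX.…, stop: ?Bool.μX.…}
[4] & ok  ok  now at ?Int.μX.…
[5] ?Int  ok  now at μX.…
[6] ⊕ data  ok  now at &{more: !Unit.μX.…, ok: ?Int.μX.…, stop: ?Bool.μX.…}
trace exhausted — no violation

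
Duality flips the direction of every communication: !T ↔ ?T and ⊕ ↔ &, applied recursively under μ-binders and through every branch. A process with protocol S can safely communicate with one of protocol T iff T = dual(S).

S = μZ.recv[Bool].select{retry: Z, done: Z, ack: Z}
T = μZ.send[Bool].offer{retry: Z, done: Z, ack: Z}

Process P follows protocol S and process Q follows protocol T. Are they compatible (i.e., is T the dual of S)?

YES

μZ ‖ μZ  match (rec unchanged)
  recv[Bool] ‖ send[Bool]  match
    select{retry,done,ack} ‖ offer{retry,done,ack}  match labels match
      [retry]
        Z ‖ Z  match
      [done]
        Z ‖ Z  match
      [ack]
        Z ‖ Z  match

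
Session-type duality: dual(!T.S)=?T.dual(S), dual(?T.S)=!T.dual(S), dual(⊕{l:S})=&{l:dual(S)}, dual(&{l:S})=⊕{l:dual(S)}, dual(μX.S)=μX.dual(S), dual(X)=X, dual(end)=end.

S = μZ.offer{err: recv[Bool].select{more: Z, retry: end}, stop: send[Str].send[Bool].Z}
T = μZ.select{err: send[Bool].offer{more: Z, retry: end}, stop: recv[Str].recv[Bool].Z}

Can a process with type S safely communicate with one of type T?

μZ vs μZ  ok (μ self-dual)
  offer{err,stop} vs select{err,stop}  ok same labels
    case err:
      recv[Bool] vs send[Bool]  ok
        select{more,retry} vs offer{more,retry}  ok same labels
          case more:
            Z vs Z  ok
          case retry:
            end vs end  ok
    case stop:
      send[Str] vs recv[Str]  ok
        send[Bool] vs recv[Bool]  ok
          Z vs Z  ok

YES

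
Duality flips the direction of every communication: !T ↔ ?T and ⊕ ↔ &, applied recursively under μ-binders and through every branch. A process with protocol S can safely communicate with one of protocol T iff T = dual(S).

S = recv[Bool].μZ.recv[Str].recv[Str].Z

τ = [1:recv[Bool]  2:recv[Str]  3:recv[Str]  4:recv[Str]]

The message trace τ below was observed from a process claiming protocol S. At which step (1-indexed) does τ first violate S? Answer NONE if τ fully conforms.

NONE

step 1: recv[Bool]  ✓  cont: μZ.…
step 2: recv[Str]  ✓  cont: recv[Str].μZ.…
step 3: recv[Str]  ✓  cont: μZ.…
step 4: recv[Str]  ✓  cont: recv[Str].μZ.…
τ conforms to S (length 4)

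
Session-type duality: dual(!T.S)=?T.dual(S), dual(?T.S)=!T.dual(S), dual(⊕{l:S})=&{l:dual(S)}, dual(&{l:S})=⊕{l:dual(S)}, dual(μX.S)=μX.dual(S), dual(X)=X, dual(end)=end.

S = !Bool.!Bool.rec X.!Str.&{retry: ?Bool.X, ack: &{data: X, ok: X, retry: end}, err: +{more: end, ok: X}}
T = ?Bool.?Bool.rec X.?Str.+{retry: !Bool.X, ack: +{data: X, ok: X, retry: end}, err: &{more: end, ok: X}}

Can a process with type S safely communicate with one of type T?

!Bool | ?Bool  ok
  !Bool | ?Bool  ok
    rec X | rec X  ok (μ self-dual)
      !Str | ?Str  ok
        &{retry,ack,err} | +{retry,ack,err}  ok same labels
          [retry]
            ?Bool | !Bool  ok
              X | X  ok
          [ack]
            &{data,ok,retry} | +{data,ok,retry}  ok same labels
              [data]
                X | X  ok
              [ok]
                X | X  ok
              [retry]
                end | end  ok
          [err]
            +{more,ok} | &{more,ok}  ok same labels
              [more]
                end | end  ok
              [ok]
                X | X  ok

YES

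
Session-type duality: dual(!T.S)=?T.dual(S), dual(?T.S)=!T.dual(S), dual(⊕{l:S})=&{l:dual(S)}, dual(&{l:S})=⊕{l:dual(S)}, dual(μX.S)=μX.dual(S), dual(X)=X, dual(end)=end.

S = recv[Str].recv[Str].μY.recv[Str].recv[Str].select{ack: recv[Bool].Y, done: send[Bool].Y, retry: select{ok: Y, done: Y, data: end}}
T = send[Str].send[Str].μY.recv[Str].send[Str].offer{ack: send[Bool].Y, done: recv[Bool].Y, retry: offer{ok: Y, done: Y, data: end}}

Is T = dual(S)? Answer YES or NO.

NO

recv[Str] ‖ send[Str]  match
  recv[Str] ‖ send[Str]  match
    μY ‖ μY  match (binder kept)
      recv[Str] ‖ recv[Str]  ✗ same direction on both sides — not dual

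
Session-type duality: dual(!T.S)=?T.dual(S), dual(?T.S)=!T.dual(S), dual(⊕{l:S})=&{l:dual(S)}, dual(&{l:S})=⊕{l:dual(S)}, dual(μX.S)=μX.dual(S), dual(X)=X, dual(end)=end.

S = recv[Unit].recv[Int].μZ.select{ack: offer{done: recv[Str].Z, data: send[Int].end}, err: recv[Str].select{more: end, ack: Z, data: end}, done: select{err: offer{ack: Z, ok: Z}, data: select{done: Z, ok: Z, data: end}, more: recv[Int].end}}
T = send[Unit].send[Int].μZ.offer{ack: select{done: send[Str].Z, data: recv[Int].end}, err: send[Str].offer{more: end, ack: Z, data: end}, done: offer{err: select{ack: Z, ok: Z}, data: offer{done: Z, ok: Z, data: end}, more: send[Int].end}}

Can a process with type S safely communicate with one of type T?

YES

recv[Unit] vs send[Unit]  match
  recv[Int] vs send[Int]  match
    μZ vs μZ  match (rec unchanged)
      select{ack,err,done} vs offer{ack,err,done}  match labels match
        • ack:
          offer{done,data} vs select{done,data}  match labels match
            • done:
              recv[Str] vs send[Str]  match
                Z vs Z  match
            • data:
              send[Int] vs recv[Int]  match
                end vs end  match
        • err:
          recv[Str] vs send[Str]  match
            select{more,ack,data} vs offer{more,ack,data}  match labels match
              • more:
                end vs end  match
              • ack:
                Z vs Z  match
              • data:
                end vs end  match
        • done:
          select{err,data,more} vs offer{err,data,more}  match labels match
            • err:
              offer{ack,ok} vs select{ack,ok}  match labels match
                • ack:
                  Z vs Z  match
                • ok:
                  Z vs Z  match
            • data:
              select{done,ok,data} vs offer{done,ok,data}  match labels match
                • done:
                  Z vs Z  match
                • ok:
                  Z vs Z  match
                • data:
                  end vs end  match
            • more:
              recv[Int] vs send[Int]  match
                end vs end  match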